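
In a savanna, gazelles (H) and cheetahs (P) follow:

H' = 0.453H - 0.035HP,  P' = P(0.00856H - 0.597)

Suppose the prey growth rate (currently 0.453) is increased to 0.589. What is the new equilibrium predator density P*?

At the interior fixed point, setting dH/dt = 0 with H > 0 fixes P* = (prey growth rate)/(HP coefficient) — independent of the other coefficients.
With the change, P* = 0.589/0.035 = 16.8; it rises from 12.9.

P* ≈ 16.8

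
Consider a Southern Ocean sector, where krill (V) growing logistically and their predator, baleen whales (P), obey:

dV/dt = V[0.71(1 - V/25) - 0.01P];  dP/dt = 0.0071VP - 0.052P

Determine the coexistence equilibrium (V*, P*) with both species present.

From dP/dt = 0 with P > 0: 0.0071V* = 0.052, so V* = 7.32.
Substitute into dV/dt = 0: 0.71(1 - 7.32/25) = 0.01P*.
The bracket is 0.707, giving P* = 0.502/0.01 = 50.2.

V* ≈ 7.32, P* ≈ 50.2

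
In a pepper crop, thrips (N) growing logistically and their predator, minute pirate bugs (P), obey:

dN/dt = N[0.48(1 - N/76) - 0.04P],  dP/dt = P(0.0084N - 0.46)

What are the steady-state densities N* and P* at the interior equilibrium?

N* ≈ 54.8, P* ≈ 3.35

From dP/dt = 0 with P > 0: 0.0084N* = 0.46, so N* = 54.8.
Substitute into dN/dt = 0: 0.48(1 - 54.8/76) = 0.04P*.
The bracket is 0.279, giving P* = 0.134/0.04 = 3.35.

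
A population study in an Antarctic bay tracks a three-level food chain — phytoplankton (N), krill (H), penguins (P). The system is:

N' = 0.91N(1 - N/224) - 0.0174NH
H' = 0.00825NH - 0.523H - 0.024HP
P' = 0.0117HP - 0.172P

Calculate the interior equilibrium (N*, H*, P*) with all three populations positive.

N* ≈ 161, H* ≈ 14.7, P* ≈ 33.6

From dP/dt = 0: 0.0117H* = 0.172, so H* = 14.7.
From dN/dt = 0: 0.91(1 - N*/224) = 0.0174·14.7, giving N* = 224·(1 - 0.281) = 161.
From dH/dt = 0: 0.00825·161 - 0.523 = 0.024P*, so P* = 0.806/0.024 = 33.6.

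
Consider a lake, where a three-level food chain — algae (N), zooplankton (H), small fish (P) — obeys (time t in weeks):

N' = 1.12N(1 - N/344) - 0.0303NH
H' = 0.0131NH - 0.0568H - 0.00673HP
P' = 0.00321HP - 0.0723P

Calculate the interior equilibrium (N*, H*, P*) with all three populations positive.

From dP/dt = 0: 0.00321H* = 0.0723, so H* = 22.5.
From dN/dt = 0: 1.12(1 - N*/344) = 0.0303·22.5, giving N* = 344·(1 - 0.609) = 134.
From dH/dt = 0: 0.0131·134 - 0.0568 = 0.00673P*, so P* = 1.7/0.00673 = 253.

N* ≈ 134, H* ≈ 22.5, P* ≈ 253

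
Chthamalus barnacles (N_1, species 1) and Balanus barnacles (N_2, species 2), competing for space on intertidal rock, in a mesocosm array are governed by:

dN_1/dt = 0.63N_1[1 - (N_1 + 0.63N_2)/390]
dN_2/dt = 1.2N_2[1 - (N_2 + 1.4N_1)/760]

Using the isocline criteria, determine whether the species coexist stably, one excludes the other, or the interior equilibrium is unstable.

Compare the nullcline intercepts: K1/α12 = 390/0.63 = 619 < K2 = 760; K2/α21 = 760/1.4 = 543 > K1 = 390.
Since the inequalities point opposite ways, species 2 can invade but species 1 cannot.

species 2 excludes species 1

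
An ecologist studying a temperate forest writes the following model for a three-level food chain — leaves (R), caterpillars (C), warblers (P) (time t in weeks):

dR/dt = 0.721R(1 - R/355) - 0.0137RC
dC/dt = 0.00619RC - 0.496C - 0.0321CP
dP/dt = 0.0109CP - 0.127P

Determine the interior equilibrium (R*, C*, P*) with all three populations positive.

From dP/dt = 0: 0.0109C* = 0.127, so C* = 11.7.
From dR/dt = 0: 0.721(1 - R*/355) = 0.0137·11.7, giving R* = 355·(1 - 0.221) = 276.
From dC/dt = 0: 0.00619·276 - 0.496 = 0.0321P*, so P* = 1.21/0.0321 = 37.8.

R* ≈ 276, C* ≈ 11.7, P* ≈ 37.8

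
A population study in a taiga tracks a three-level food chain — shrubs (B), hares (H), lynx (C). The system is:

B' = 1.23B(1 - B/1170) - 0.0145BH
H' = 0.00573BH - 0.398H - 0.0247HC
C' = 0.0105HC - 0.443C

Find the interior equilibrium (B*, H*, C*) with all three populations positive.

From dC/dt = 0: 0.0105H* = 0.443, so H* = 42.2.
From dB/dt = 0: 1.23(1 - B*/1170) = 0.0145·42.2, giving B* = 1170·(1 - 0.497) = 588.
From dH/dt = 0: 0.00573·588 - 0.398 = 0.0247C*, so C* = 2.97/0.0247 = 120.

B* ≈ 588, H* ≈ 42.2, C* ≈ 120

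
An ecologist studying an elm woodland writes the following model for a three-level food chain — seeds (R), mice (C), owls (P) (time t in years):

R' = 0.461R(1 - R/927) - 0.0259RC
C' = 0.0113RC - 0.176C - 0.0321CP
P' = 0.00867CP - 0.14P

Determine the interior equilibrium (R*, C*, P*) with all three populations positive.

R* ≈ 86, C* ≈ 16.1, P* ≈ 24.8

From dP/dt = 0: 0.00867C* = 0.14, so C* = 16.1.
From dR/dt = 0: 0.461(1 - R*/927) = 0.0259·16.1, giving R* = 927·(1 - 0.907) = 86.
From dC/dt = 0: 0.0113·86 - 0.176 = 0.0321P*, so P* = 0.796/0.0321 = 24.8.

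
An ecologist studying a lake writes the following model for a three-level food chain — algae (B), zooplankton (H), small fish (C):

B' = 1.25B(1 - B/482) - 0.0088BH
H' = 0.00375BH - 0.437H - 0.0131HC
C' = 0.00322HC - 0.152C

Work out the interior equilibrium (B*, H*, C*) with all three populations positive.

From dC/dt = 0: 0.00322H* = 0.152, so H* = 47.2.
From dB/dt = 0: 1.25(1 - B*/482) = 0.0088·47.2, giving B* = 482·(1 - 0.332) = 322.
From dH/dt = 0: 0.00375·322 - 0.437 = 0.0131C*, so C* = 0.77/0.0131 = 58.8.

B* ≈ 322, H* ≈ 47.2, C* ≈ 58.8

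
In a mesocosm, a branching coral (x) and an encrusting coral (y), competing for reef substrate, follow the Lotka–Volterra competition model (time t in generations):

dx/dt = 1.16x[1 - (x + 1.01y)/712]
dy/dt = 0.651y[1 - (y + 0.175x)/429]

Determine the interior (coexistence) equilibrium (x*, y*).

x* ≈ 339, y* ≈ 370

Setting both brackets to zero gives the nullclines x + 1.01y = 712 and 0.175x + y = 429.
Substituting y = 429 - 0.175x into the first: x(1 - 1.01·0.175) = 712 - 1.01·429.
So x* = 279/0.823 = 339, and then y* = 429 - 0.175·339 = 370.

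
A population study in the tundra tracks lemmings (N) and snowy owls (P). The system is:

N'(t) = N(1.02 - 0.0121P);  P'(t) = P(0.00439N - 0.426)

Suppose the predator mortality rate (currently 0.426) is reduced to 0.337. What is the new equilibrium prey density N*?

N* ≈ 76.8

At the interior fixed point, setting dP/dt = 0 with P > 0 fixes N* = (predator death rate)/(NP coefficient) — independent of the other coefficients.
With the change, N* = 0.337/0.00439 = 76.8; it falls from 97.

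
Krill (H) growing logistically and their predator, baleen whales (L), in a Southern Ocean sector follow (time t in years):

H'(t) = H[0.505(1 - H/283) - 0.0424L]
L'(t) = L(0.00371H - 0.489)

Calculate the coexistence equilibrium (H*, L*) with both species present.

From dL/dt = 0 with L > 0: 0.00371H* = 0.489, so H* = 132.
Substitute into dH/dt = 0: 0.505(1 - 132/283) = 0.0424L*.
The bracket is 0.534, giving L* = 0.27/0.0424 = 6.36.

H* ≈ 132, L* ≈ 6.36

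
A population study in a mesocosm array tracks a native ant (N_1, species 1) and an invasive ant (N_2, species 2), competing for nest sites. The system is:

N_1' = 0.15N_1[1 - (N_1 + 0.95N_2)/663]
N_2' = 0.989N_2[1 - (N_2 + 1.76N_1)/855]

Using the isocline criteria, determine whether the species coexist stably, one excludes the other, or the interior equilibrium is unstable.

Compare the nullcline intercepts: K1/α12 = 663/0.95 = 698 < K2 = 855; K2/α21 = 855/1.76 = 486 < K1 = 663.
Since both are reversed, neither can invade when rare; the interior point is a saddle.

unstable coexistence (outcome depends on initial conditions)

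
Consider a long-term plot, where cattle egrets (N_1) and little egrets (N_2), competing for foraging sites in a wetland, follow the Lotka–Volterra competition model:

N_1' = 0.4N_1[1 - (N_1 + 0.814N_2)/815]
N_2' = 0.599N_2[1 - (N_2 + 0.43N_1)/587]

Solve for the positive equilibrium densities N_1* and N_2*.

Setting both brackets to zero gives the nullclines N_1 + 0.814N_2 = 815 and 0.43N_1 + N_2 = 587.
Substituting N_2 = 587 - 0.43N_1 into the first: N_1(1 - 0.814·0.43) = 815 - 0.814·587.
So N_1* = 337/0.65 = 519, and then N_2* = 587 - 0.43·519 = 364.

N_1* ≈ 519, N_2* ≈ 364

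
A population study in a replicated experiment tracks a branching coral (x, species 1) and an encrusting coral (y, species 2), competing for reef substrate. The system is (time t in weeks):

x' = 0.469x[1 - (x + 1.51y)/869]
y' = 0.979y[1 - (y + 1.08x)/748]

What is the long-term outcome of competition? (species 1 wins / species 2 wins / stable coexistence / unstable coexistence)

unstable coexistence (outcome depends on initial conditions)

Compare the nullcline intercepts: K1/α12 = 869/1.51 = 575 < K2 = 748; K2/α21 = 748/1.08 = 693 < K1 = 869.
Since both are reversed, neither can invade when rare; the interior point is a saddle.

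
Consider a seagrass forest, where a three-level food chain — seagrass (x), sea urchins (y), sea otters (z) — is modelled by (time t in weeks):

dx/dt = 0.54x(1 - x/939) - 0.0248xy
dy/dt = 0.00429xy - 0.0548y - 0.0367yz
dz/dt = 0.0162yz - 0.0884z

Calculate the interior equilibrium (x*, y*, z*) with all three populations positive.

From dz/dt = 0: 0.0162y* = 0.0884, so y* = 5.46.
From dx/dt = 0: 0.54(1 - x*/939) = 0.0248·5.46, giving x* = 939·(1 - 0.251) = 704.
From dy/dt = 0: 0.00429·704 - 0.0548 = 0.0367z*, so z* = 2.96/0.0367 = 80.8.

x* ≈ 704, y* ≈ 5.46, z* ≈ 80.8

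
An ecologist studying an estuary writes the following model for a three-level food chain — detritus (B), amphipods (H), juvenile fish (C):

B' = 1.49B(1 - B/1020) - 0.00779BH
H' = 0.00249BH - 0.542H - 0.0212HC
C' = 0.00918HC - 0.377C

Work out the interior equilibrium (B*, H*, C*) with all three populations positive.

B* ≈ 801, H* ≈ 41.1, C* ≈ 68.5

From dC/dt = 0: 0.00918H* = 0.377, so H* = 41.1.
From dB/dt = 0: 1.49(1 - B*/1020) = 0.00779·41.1, giving B* = 1020·(1 - 0.215) = 801.
From dH/dt = 0: 0.00249·801 - 0.542 = 0.0212C*, so C* = 1.45/0.0212 = 68.5.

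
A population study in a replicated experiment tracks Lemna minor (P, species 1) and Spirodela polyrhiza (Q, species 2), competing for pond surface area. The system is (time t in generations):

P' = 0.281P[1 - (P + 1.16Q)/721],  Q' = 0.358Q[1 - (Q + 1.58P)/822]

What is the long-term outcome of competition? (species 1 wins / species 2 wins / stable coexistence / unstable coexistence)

Compare the nullcline intercepts: K1/α12 = 721/1.16 = 622 < K2 = 822; K2/α21 = 822/1.58 = 520 < K1 = 721.
Since both are reversed, neither can invade when rare; the interior point is a saddle.

unstable coexistence (outcome depends on initial conditions)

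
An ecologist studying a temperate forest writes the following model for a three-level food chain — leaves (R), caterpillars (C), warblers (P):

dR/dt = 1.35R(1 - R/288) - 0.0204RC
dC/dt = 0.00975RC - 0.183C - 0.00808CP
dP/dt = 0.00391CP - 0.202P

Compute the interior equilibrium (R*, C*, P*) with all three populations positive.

From dP/dt = 0: 0.00391C* = 0.202, so C* = 51.7.
From dR/dt = 0: 1.35(1 - R*/288) = 0.0204·51.7, giving R* = 288·(1 - 0.781) = 63.2.
From dC/dt = 0: 0.00975·63.2 - 0.183 = 0.00808P*, so P* = 0.433/0.00808 = 53.6.

R* ≈ 63.2, C* ≈ 51.7, P* ≈ 53.6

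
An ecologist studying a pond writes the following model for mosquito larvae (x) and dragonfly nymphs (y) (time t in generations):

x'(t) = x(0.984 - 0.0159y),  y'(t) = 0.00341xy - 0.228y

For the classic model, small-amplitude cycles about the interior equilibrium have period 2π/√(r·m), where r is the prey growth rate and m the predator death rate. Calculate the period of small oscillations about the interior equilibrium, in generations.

Here r = 0.984 and m = 0.228, so r·m = 0.224.
ω = √0.224 = 0.474 per generation, hence T = 2π/ω ≈ 13.3 generations.

T ≈ 13.3 generations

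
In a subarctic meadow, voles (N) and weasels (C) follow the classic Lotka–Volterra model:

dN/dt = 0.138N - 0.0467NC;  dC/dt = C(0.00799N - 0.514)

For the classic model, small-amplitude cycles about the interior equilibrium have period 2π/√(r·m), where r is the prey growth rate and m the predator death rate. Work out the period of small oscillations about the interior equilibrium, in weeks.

Here r = 0.138 and m = 0.514, so r·m = 0.0709.
ω = √0.0709 = 0.266 per week, hence T = 2π/ω ≈ 23.6 weeks.

T ≈ 23.6 weeks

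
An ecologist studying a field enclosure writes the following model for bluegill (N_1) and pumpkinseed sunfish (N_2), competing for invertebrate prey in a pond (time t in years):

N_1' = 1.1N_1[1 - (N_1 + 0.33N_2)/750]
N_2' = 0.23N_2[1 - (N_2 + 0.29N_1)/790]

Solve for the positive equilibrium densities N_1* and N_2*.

N_1* ≈ 541, N_2* ≈ 633

Setting both brackets to zero gives the nullclines N_1 + 0.33N_2 = 750 and 0.29N_1 + N_2 = 790.
Substituting N_2 = 790 - 0.29N_1 into the first: N_1(1 - 0.33·0.29) = 750 - 0.33·790.
So N_1* = 489/0.904 = 541, and then N_2* = 790 - 0.29·541 = 633.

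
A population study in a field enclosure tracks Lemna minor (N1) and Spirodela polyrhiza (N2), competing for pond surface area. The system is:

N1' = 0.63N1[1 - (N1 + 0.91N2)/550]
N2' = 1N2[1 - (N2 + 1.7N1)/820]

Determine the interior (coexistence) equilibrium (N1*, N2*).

N1* ≈ 359, N2* ≈ 210

Setting both brackets to zero gives the nullclines N1 + 0.91N2 = 550 and 1.7N1 + N2 = 820.
Substituting N2 = 820 - 1.7N1 into the first: N1(1 - 0.91·1.7) = 550 - 0.91·820.
So N1* = -196/-0.547 = 359, and then N2* = 820 - 1.7·359 = 210.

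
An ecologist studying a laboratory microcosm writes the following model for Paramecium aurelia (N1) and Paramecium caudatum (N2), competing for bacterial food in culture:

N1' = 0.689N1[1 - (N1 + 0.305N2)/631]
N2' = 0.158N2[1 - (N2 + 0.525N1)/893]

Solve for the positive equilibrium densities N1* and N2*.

Setting both brackets to zero gives the nullclines N1 + 0.305N2 = 631 and 0.525N1 + N2 = 893.
Substituting N2 = 893 - 0.525N1 into the first: N1(1 - 0.305·0.525) = 631 - 0.305·893.
So N1* = 359/0.84 = 427, and then N2* = 893 - 0.525·427 = 669.

N1* ≈ 427, N2* ≈ 669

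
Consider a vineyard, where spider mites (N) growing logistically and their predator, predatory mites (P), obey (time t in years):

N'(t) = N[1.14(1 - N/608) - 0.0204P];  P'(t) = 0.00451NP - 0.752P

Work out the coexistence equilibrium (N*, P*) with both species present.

From dP/dt = 0 with P > 0: 0.00451N* = 0.752, so N* = 167.
Substitute into dN/dt = 0: 1.14(1 - 167/608) = 0.0204P*.
The bracket is 0.726, giving P* = 0.827/0.0204 = 40.6.

N* ≈ 167, P* ≈ 40.6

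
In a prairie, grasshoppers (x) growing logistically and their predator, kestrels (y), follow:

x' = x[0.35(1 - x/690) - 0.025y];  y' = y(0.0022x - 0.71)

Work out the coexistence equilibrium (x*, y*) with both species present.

x* ≈ 323, y* ≈ 7.45

From dy/dt = 0 with y > 0: 0.0022x* = 0.71, so x* = 323.
Substitute into dx/dt = 0: 0.35(1 - 323/690) = 0.025y*.
The bracket is 0.532, giving y* = 0.186/0.025 = 7.45.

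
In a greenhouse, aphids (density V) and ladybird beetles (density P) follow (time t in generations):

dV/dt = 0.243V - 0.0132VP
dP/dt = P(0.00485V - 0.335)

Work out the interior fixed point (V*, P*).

V* ≈ 69.1, P* ≈ 18.4

Set dP/dt = 0 with P > 0: 0.00485V - 0.335 = 0, so V* = 0.335/0.00485 = 69.1.
Set dV/dt = 0 with V > 0: 0.243 - 0.0132P = 0, so P* = 0.243/0.0132 = 18.4.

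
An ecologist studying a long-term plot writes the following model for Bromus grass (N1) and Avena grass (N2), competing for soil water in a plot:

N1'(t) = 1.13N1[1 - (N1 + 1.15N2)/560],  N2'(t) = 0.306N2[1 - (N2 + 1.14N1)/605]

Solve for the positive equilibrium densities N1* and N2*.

N1* ≈ 436, N2* ≈ 107

Setting both brackets to zero gives the nullclines N1 + 1.15N2 = 560 and 1.14N1 + N2 = 605.
Substituting N2 = 605 - 1.14N1 into the first: N1(1 - 1.15·1.14) = 560 - 1.15·605.
So N1* = -136/-0.311 = 436, and then N2* = 605 - 1.14·436 = 107.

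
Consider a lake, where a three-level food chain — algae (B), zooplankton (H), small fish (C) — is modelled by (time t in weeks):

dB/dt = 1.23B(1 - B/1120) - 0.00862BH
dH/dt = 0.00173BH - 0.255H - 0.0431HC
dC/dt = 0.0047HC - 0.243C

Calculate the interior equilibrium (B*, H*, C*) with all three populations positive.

From dC/dt = 0: 0.0047H* = 0.243, so H* = 51.7.
From dB/dt = 0: 1.23(1 - B*/1120) = 0.00862·51.7, giving B* = 1120·(1 - 0.362) = 714.
From dH/dt = 0: 0.00173·714 - 0.255 = 0.0431C*, so C* = 0.981/0.0431 = 22.8.

B* ≈ 714, H* ≈ 51.7, C* ≈ 22.8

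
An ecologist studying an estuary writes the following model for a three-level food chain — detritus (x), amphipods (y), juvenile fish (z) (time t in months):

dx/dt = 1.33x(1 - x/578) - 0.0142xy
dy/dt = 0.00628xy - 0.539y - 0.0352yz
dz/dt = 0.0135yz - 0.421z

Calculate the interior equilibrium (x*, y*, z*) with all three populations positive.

From dz/dt = 0: 0.0135y* = 0.421, so y* = 31.2.
From dx/dt = 0: 1.33(1 - x*/578) = 0.0142·31.2, giving x* = 578·(1 - 0.333) = 386.
From dy/dt = 0: 0.00628·386 - 0.539 = 0.0352z*, so z* = 1.88/0.0352 = 53.5.

x* ≈ 386, y* ≈ 31.2, z* ≈ 53.5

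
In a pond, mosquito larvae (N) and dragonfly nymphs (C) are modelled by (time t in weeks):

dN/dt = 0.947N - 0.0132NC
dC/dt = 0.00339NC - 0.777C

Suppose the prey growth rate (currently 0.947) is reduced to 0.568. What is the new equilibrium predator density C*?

C* ≈ 43

At the interior fixed point, setting dN/dt = 0 with N > 0 fixes C* = (prey growth rate)/(NC coefficient) — independent of the other coefficients.
With the change, C* = 0.568/0.0132 = 43; it falls from 71.7.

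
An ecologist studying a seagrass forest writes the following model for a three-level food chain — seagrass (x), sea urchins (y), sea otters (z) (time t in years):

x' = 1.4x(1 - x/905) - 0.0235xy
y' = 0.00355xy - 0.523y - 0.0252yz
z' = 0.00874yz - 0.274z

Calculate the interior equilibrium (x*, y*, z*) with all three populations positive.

From dz/dt = 0: 0.00874y* = 0.274, so y* = 31.4.
From dx/dt = 0: 1.4(1 - x*/905) = 0.0235·31.4, giving x* = 905·(1 - 0.526) = 429.
From dy/dt = 0: 0.00355·429 - 0.523 = 0.0252z*, so z* = 0.999/0.0252 = 39.6.

x* ≈ 429, y* ≈ 31.4, z* ≈ 39.6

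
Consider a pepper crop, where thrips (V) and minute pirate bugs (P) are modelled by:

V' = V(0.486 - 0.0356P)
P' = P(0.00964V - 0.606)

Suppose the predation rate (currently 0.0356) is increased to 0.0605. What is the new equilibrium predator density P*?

At the interior fixed point, setting dV/dt = 0 with V > 0 fixes P* = (prey growth rate)/(VP coefficient) — independent of the other coefficients.
With the change, P* = 0.486/0.0605 = 8.03; it falls from 13.7.

P* ≈ 8.03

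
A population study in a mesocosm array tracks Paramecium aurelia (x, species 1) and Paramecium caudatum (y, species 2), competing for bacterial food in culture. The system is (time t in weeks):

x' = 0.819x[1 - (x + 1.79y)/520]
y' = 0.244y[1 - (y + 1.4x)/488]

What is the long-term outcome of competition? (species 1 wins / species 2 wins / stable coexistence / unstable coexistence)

Compare the nullcline intercepts: K1/α12 = 520/1.79 = 291 < K2 = 488; K2/α21 = 488/1.4 = 349 < K1 = 520.
Since both are reversed, neither can invade when rare; the interior point is a saddle.

unstable coexistence (outcome depends on initial conditions)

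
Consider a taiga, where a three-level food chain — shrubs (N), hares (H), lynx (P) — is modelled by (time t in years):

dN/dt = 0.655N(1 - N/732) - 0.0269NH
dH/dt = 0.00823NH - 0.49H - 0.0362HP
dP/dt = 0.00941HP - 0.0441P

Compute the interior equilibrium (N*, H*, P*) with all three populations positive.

From dP/dt = 0: 0.00941H* = 0.0441, so H* = 4.69.
From dN/dt = 0: 0.655(1 - N*/732) = 0.0269·4.69, giving N* = 732·(1 - 0.192) = 591.
From dH/dt = 0: 0.00823·591 - 0.49 = 0.0362P*, so P* = 4.37/0.0362 = 121.

N* ≈ 591, H* ≈ 4.69, P* ≈ 121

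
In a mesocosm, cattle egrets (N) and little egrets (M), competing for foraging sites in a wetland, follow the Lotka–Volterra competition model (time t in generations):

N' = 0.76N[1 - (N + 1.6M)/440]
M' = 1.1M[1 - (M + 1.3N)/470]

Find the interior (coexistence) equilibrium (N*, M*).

N* ≈ 289, M* ≈ 94.4

Setting both brackets to zero gives the nullclines N + 1.6M = 440 and 1.3N + M = 470.
Substituting M = 470 - 1.3N into the first: N(1 - 1.6·1.3) = 440 - 1.6·470.
So N* = -312/-1.08 = 289, and then M* = 470 - 1.3·289 = 94.4.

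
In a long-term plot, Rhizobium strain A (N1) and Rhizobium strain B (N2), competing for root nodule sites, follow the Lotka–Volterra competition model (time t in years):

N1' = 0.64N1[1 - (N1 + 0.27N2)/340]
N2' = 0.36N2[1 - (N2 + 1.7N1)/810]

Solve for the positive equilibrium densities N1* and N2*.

N1* ≈ 224, N2* ≈ 429

Setting both brackets to zero gives the nullclines N1 + 0.27N2 = 340 and 1.7N1 + N2 = 810.
Substituting N2 = 810 - 1.7N1 into the first: N1(1 - 0.27·1.7) = 340 - 0.27·810.
So N1* = 121/0.541 = 224, and then N2* = 810 - 1.7·224 = 429.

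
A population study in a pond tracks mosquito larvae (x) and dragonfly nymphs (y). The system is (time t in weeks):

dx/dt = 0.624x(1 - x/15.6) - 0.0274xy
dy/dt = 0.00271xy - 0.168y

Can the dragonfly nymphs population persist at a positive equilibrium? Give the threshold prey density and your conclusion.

Threshold x = 62; K < 62, so no, the predator goes extinct.

The predator equation gives dy/dt > 0 only when x > 0.168/0.00271 = 62.
Without the predator, x → K = 15.6. Since 15.6 < 62, the predator cannot invade.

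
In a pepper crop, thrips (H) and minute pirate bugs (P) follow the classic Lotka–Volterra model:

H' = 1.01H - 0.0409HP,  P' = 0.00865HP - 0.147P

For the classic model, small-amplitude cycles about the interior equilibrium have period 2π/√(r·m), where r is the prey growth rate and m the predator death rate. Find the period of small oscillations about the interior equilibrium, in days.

T ≈ 16.3 days

Here r = 1.01 and m = 0.147, so r·m = 0.148.
ω = √0.148 = 0.385 per day, hence T = 2π/ω ≈ 16.3 days.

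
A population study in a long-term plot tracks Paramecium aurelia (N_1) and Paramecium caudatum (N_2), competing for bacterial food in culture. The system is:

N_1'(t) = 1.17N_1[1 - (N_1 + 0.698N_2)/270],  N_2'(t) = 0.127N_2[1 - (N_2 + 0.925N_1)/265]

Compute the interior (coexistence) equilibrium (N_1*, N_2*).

Setting both brackets to zero gives the nullclines N_1 + 0.698N_2 = 270 and 0.925N_1 + N_2 = 265.
Substituting N_2 = 265 - 0.925N_1 into the first: N_1(1 - 0.698·0.925) = 270 - 0.698·265.
So N_1* = 85/0.354 = 240, and then N_2* = 265 - 0.925·240 = 43.

N_1* ≈ 240, N_2* ≈ 43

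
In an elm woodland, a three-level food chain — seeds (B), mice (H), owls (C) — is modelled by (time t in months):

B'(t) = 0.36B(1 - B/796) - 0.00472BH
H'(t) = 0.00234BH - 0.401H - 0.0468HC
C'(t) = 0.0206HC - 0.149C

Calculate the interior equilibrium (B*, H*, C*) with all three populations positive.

B* ≈ 721, H* ≈ 7.23, C* ≈ 27.5

From dC/dt = 0: 0.0206H* = 0.149, so H* = 7.23.
From dB/dt = 0: 0.36(1 - B*/796) = 0.00472·7.23, giving B* = 796·(1 - 0.0948) = 721.
From dH/dt = 0: 0.00234·721 - 0.401 = 0.0468C*, so C* = 1.29/0.0468 = 27.5.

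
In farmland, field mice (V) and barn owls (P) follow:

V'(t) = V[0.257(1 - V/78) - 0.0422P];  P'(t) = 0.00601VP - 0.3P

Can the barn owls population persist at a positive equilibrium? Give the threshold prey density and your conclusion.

Threshold V = 49.9; K > 49.9, so yes, the predator persists.

The predator equation gives dP/dt > 0 only when V > 0.3/0.00601 = 49.9.
Without the predator, V → K = 78. Since 78 > 49.9, the predator can invade and persist.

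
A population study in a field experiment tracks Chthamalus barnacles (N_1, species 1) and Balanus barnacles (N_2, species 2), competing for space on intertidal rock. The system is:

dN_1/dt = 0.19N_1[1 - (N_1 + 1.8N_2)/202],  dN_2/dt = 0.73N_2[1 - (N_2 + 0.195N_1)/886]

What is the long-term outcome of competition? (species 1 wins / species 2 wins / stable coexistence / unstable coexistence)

species 2 excludes species 1

Compare the nullcline intercepts: K1/α12 = 202/1.8 = 112 < K2 = 886; K2/α21 = 886/0.195 = 4540 > K1 = 202.
Since the inequalities point opposite ways, species 2 can invade but species 1 cannot.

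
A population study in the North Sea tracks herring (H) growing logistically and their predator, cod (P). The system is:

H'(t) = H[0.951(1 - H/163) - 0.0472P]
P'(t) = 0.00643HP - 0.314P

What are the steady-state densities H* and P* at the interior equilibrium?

H* ≈ 48.8, P* ≈ 14.1

From dP/dt = 0 with P > 0: 0.00643H* = 0.314, so H* = 48.8.
Substitute into dH/dt = 0: 0.951(1 - 48.8/163) = 0.0472P*.
The bracket is 0.7, giving P* = 0.666/0.0472 = 14.1.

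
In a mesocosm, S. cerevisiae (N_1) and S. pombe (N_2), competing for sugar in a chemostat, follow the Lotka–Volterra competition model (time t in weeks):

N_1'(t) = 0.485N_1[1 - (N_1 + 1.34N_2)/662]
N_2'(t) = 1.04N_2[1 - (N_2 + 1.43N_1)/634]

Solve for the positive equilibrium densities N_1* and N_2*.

Setting both brackets to zero gives the nullclines N_1 + 1.34N_2 = 662 and 1.43N_1 + N_2 = 634.
Substituting N_2 = 634 - 1.43N_1 into the first: N_1(1 - 1.34·1.43) = 662 - 1.34·634.
So N_1* = -188/-0.916 = 205, and then N_2* = 634 - 1.43·205 = 341.

N_1* ≈ 205, N_2* ≈ 341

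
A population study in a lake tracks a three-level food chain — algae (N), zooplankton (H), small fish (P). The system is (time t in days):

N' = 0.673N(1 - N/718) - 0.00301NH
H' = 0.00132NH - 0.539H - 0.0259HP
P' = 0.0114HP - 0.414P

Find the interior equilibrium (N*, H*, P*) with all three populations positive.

From dP/dt = 0: 0.0114H* = 0.414, so H* = 36.3.
From dN/dt = 0: 0.673(1 - N*/718) = 0.00301·36.3, giving N* = 718·(1 - 0.162) = 601.
From dH/dt = 0: 0.00132·601 - 0.539 = 0.0259P*, so P* = 0.255/0.0259 = 9.84.

N* ≈ 601, H* ≈ 36.3, P* ≈ 9.84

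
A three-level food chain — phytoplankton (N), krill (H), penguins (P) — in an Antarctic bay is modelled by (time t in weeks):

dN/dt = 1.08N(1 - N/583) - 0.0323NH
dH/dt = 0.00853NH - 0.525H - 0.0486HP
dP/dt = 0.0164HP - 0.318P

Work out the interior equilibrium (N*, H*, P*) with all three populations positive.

N* ≈ 245, H* ≈ 19.4, P* ≈ 32.2

From dP/dt = 0: 0.0164H* = 0.318, so H* = 19.4.
From dN/dt = 0: 1.08(1 - N*/583) = 0.0323·19.4, giving N* = 583·(1 - 0.58) = 245.
From dH/dt = 0: 0.00853·245 - 0.525 = 0.0486P*, so P* = 1.56/0.0486 = 32.2.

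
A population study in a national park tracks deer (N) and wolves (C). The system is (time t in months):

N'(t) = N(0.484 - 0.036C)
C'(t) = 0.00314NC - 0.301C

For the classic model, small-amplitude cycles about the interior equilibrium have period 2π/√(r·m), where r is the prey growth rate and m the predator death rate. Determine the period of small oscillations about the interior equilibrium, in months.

Here r = 0.484 and m = 0.301, so r·m = 0.146.
ω = √0.146 = 0.382 per month, hence T = 2π/ω ≈ 16.5 months.

T ≈ 16.5 months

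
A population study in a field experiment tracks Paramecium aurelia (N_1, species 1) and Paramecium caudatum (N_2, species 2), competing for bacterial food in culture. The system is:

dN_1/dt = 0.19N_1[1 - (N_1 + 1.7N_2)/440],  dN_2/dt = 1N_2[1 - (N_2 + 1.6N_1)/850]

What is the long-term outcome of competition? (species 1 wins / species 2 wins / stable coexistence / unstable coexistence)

Compare the nullcline intercepts: K1/α12 = 440/1.7 = 259 < K2 = 850; K2/α21 = 850/1.6 = 531 > K1 = 440.
Since the inequalities point opposite ways, species 2 can invade but species 1 cannot.

species 2 excludes species 1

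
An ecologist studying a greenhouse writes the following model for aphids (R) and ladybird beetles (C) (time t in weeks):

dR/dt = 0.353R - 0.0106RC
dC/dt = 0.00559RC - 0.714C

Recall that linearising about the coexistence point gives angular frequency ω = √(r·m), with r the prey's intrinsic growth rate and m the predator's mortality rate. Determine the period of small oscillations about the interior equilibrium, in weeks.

Here r = 0.353 and m = 0.714, so r·m = 0.252.
ω = √0.252 = 0.502 per week, hence T = 2π/ω ≈ 12.5 weeks.

T ≈ 12.5 weeks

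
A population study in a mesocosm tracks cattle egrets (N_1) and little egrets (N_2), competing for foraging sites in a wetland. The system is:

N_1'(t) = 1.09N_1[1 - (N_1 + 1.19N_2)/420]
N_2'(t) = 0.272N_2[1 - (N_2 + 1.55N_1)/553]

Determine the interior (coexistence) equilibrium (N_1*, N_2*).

Setting both brackets to zero gives the nullclines N_1 + 1.19N_2 = 420 and 1.55N_1 + N_2 = 553.
Substituting N_2 = 553 - 1.55N_1 into the first: N_1(1 - 1.19·1.55) = 420 - 1.19·553.
So N_1* = -238/-0.845 = 282, and then N_2* = 553 - 1.55·282 = 116.

N_1* ≈ 282, N_2* ≈ 116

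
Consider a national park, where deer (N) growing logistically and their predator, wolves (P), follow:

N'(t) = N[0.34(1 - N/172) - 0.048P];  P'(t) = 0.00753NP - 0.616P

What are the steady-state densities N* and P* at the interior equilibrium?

N* ≈ 81.8, P* ≈ 3.71

From dP/dt = 0 with P > 0: 0.00753N* = 0.616, so N* = 81.8.
Substitute into dN/dt = 0: 0.34(1 - 81.8/172) = 0.048P*.
The bracket is 0.524, giving P* = 0.178/0.048 = 3.71.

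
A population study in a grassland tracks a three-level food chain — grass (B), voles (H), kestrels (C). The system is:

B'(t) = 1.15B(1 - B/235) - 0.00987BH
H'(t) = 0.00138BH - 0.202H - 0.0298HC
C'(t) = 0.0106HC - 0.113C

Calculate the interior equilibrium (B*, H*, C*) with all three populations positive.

From dC/dt = 0: 0.0106H* = 0.113, so H* = 10.7.
From dB/dt = 0: 1.15(1 - B*/235) = 0.00987·10.7, giving B* = 235·(1 - 0.0915) = 213.
From dH/dt = 0: 0.00138·213 - 0.202 = 0.0298C*, so C* = 0.0926/0.0298 = 3.11.

B* ≈ 213, H* ≈ 10.7, C* ≈ 3.11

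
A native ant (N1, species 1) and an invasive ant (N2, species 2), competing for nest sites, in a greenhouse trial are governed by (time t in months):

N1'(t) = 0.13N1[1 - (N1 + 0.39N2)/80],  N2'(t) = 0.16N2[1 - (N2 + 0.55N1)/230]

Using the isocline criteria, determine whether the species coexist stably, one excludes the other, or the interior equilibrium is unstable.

Compare the nullcline intercepts: K1/α12 = 80/0.39 = 205 < K2 = 230; K2/α21 = 230/0.55 = 418 > K1 = 80.
Since the inequalities point opposite ways, species 2 can invade but species 1 cannot.

species 2 excludes species 1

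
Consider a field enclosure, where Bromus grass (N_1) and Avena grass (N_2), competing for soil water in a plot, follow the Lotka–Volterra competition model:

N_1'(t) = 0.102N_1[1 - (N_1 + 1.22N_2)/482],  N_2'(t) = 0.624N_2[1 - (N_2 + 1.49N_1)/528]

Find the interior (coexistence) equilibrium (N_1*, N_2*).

N_1* ≈ 198, N_2* ≈ 233

Setting both brackets to zero gives the nullclines N_1 + 1.22N_2 = 482 and 1.49N_1 + N_2 = 528.
Substituting N_2 = 528 - 1.49N_1 into the first: N_1(1 - 1.22·1.49) = 482 - 1.22·528.
So N_1* = -162/-0.818 = 198, and then N_2* = 528 - 1.49·198 = 233.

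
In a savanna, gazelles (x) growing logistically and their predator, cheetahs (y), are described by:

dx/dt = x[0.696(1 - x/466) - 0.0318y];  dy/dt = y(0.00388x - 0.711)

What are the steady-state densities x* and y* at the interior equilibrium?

x* ≈ 183, y* ≈ 13.3

From dy/dt = 0 with y > 0: 0.00388x* = 0.711, so x* = 183.
Substitute into dx/dt = 0: 0.696(1 - 183/466) = 0.0318y*.
The bracket is 0.607, giving y* = 0.422/0.0318 = 13.3.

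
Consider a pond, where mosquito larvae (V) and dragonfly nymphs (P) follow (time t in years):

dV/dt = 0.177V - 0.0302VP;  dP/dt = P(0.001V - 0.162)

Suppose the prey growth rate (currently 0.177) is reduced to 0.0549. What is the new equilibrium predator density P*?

At the interior fixed point, setting dV/dt = 0 with V > 0 fixes P* = (prey growth rate)/(VP coefficient) — independent of the other coefficients.
With the change, P* = 0.0549/0.0302 = 1.82; it falls from 5.86.

P* ≈ 1.82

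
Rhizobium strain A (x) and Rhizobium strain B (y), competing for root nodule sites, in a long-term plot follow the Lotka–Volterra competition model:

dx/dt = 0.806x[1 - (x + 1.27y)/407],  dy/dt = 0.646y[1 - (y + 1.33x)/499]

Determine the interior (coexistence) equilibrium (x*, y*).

x* ≈ 329, y* ≈ 61.4

Setting both brackets to zero gives the nullclines x + 1.27y = 407 and 1.33x + y = 499.
Substituting y = 499 - 1.33x into the first: x(1 - 1.27·1.33) = 407 - 1.27·499.
So x* = -227/-0.689 = 329, and then y* = 499 - 1.33·329 = 61.4.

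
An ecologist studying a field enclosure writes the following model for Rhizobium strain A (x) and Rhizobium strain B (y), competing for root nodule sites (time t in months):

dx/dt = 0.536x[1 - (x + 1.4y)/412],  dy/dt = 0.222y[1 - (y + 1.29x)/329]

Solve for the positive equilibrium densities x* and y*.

Setting both brackets to zero gives the nullclines x + 1.4y = 412 and 1.29x + y = 329.
Substituting y = 329 - 1.29x into the first: x(1 - 1.4·1.29) = 412 - 1.4·329.
So x* = -48.6/-0.806 = 60.3, and then y* = 329 - 1.29·60.3 = 251.

x* ≈ 60.3, y* ≈ 251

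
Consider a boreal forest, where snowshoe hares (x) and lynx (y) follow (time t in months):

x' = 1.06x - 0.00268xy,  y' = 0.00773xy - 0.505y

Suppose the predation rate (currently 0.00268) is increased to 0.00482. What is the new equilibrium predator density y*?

At the interior fixed point, setting dx/dt = 0 with x > 0 fixes y* = (prey growth rate)/(xy coefficient) — independent of the other coefficients.
With the change, y* = 1.06/0.00482 = 220; it falls from 396.

y* ≈ 220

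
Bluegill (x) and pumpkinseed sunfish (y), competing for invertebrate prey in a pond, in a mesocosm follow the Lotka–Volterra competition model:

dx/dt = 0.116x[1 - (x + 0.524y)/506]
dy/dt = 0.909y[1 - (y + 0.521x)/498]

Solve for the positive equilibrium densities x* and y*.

x* ≈ 337, y* ≈ 322

Setting both brackets to zero gives the nullclines x + 0.524y = 506 and 0.521x + y = 498.
Substituting y = 498 - 0.521x into the first: x(1 - 0.524·0.521) = 506 - 0.524·498.
So x* = 245/0.727 = 337, and then y* = 498 - 0.521·337 = 322.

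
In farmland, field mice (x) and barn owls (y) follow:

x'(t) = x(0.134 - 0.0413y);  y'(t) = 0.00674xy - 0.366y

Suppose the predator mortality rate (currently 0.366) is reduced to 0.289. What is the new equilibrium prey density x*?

At the interior fixed point, setting dy/dt = 0 with y > 0 fixes x* = (predator death rate)/(xy coefficient) — independent of the other coefficients.
With the change, x* = 0.289/0.00674 = 42.9; it falls from 54.3.

x* ≈ 42.9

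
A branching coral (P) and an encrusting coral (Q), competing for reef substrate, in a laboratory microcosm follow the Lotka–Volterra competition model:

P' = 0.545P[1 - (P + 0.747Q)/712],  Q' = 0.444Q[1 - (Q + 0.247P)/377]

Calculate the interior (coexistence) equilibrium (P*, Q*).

Setting both brackets to zero gives the nullclines P + 0.747Q = 712 and 0.247P + Q = 377.
Substituting Q = 377 - 0.247P into the first: P(1 - 0.747·0.247) = 712 - 0.747·377.
So P* = 430/0.815 = 528, and then Q* = 377 - 0.247·528 = 247.

P* ≈ 528, Q* ≈ 247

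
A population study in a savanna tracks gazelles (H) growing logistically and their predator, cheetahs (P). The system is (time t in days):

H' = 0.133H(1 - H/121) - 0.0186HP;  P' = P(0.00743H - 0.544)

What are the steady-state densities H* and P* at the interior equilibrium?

From dP/dt = 0 with P > 0: 0.00743H* = 0.544, so H* = 73.2.
Substitute into dH/dt = 0: 0.133(1 - 73.2/121) = 0.0186P*.
The bracket is 0.395, giving P* = 0.0525/0.0186 = 2.82.

H* ≈ 73.2, P* ≈ 2.82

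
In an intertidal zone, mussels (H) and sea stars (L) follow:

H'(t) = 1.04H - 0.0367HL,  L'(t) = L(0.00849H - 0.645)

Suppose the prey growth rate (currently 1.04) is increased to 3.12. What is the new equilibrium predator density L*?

At the interior fixed point, setting dH/dt = 0 with H > 0 fixes L* = (prey growth rate)/(HL coefficient) — independent of the other coefficients.
With the change, L* = 3.12/0.0367 = 85; it rises from 28.3.

L* ≈ 85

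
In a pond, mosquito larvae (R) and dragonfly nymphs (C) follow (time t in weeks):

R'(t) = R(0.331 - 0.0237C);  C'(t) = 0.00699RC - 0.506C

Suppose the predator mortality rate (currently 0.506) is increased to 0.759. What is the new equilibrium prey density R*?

At the interior fixed point, setting dC/dt = 0 with C > 0 fixes R* = (predator death rate)/(RC coefficient) — independent of the other coefficients.
With the change, R* = 0.759/0.00699 = 109; it rises from 72.4.

R* ≈ 109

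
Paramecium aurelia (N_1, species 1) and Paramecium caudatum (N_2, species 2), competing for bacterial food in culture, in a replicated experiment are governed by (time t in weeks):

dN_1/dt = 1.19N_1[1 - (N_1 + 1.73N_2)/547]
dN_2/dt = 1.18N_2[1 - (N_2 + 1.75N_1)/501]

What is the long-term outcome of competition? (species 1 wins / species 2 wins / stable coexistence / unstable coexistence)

Compare the nullcline intercepts: K1/α12 = 547/1.73 = 316 < K2 = 501; K2/α21 = 501/1.75 = 286 < K1 = 547.
Since both are reversed, neither can invade when rare; the interior point is a saddle.

unstable coexistence (outcome depends on initial conditions)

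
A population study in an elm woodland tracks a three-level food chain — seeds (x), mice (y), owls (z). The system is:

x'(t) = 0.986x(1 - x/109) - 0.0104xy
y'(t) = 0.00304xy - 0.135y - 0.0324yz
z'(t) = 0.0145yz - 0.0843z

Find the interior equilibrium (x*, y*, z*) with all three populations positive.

From dz/dt = 0: 0.0145y* = 0.0843, so y* = 5.81.
From dx/dt = 0: 0.986(1 - x*/109) = 0.0104·5.81, giving x* = 109·(1 - 0.0613) = 102.
From dy/dt = 0: 0.00304·102 - 0.135 = 0.0324z*, so z* = 0.176/0.0324 = 5.43.

x* ≈ 102, y* ≈ 5.81, z* ≈ 5.43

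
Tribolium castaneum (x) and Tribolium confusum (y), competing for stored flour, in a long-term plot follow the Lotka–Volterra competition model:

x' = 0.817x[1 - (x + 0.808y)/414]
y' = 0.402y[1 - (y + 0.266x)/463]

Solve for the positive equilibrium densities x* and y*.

Setting both brackets to zero gives the nullclines x + 0.808y = 414 and 0.266x + y = 463.
Substituting y = 463 - 0.266x into the first: x(1 - 0.808·0.266) = 414 - 0.808·463.
So x* = 39.9/0.785 = 50.8, and then y* = 463 - 0.266·50.8 = 449.

x* ≈ 50.8, y* ≈ 449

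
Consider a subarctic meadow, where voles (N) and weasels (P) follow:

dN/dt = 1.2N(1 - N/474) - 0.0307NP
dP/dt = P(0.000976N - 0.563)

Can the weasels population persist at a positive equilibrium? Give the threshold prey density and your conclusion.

The predator equation gives dP/dt > 0 only when N > 0.563/0.000976 = 577.
Without the predator, N → K = 474. Since 474 < 577, the predator cannot invade.

Threshold N = 577; K < 577, so no, the predator goes extinct.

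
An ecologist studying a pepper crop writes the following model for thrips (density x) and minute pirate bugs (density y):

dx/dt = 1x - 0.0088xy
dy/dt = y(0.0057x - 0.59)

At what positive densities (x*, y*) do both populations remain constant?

x* ≈ 104, y* ≈ 114

Set dy/dt = 0 with y > 0: 0.0057x - 0.59 = 0, so x* = 0.59/0.0057 = 104.
Set dx/dt = 0 with x > 0: 1 - 0.0088y = 0, so y* = 1/0.0088 = 114.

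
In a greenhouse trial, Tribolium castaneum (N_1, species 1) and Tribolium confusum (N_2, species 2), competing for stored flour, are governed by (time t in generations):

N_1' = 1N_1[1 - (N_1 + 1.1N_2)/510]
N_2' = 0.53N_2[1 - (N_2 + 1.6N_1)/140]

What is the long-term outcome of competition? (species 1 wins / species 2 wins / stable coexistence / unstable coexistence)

Compare the nullcline intercepts: K1/α12 = 510/1.1 = 464 > K2 = 140; K2/α21 = 140/1.6 = 87.5 < K1 = 510.
Since the inequalities point opposite ways, species 1 can invade but species 2 cannot.

species 1 excludes species 2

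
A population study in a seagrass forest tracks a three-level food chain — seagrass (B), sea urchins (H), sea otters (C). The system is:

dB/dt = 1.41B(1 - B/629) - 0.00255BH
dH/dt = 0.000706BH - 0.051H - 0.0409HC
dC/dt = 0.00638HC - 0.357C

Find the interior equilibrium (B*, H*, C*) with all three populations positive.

B* ≈ 565, H* ≈ 56, C* ≈ 8.51

From dC/dt = 0: 0.00638H* = 0.357, so H* = 56.
From dB/dt = 0: 1.41(1 - B*/629) = 0.00255·56, giving B* = 629·(1 - 0.101) = 565.
From dH/dt = 0: 0.000706·565 - 0.051 = 0.0409C*, so C* = 0.348/0.0409 = 8.51.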